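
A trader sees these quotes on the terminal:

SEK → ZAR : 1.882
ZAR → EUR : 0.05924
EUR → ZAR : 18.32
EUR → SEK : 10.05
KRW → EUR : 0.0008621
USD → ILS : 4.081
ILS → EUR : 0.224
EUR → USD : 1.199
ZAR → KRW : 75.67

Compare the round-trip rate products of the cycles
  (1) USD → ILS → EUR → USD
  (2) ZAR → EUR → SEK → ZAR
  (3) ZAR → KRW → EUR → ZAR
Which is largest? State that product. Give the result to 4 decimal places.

1.1951

(1) 4.081 × 0.224 × 1.199 = 1.09606
(2) 0.05924 × 10.05 × 1.882 = 1.12047
(3) 75.67 × 0.0008621 × 18.32 = 1.19511
Highest is cycle (3) at 1.1951 (>1, arbitrage).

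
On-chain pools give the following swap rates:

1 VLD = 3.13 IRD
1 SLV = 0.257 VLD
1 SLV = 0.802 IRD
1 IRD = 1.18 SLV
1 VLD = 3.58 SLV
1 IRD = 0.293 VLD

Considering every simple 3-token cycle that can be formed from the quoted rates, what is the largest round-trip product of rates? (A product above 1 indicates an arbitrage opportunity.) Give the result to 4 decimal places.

IRD→SLV→VLD→IRD: 1.18 × 0.257 × 3.13 = 0.94920
IRD→VLD→SLV→IRD: 0.293 × 3.58 × 0.802 = 0.84125
Maximum is IRD→SLV→VLD→IRD at 0.9492; no arbitrage — every cycle loses value.

0.9492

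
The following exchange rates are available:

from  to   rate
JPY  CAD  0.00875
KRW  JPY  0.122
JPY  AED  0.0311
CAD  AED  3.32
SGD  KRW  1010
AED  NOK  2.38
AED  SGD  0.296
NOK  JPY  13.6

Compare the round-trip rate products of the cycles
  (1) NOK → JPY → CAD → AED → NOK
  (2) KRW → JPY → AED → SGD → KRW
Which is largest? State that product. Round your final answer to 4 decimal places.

(1) 13.6 × 0.00875 × 3.32 × 2.38 = 0.94029
(2) 0.122 × 0.0311 × 0.296 × 1010 = 1.13431
Highest is cycle (2) at 1.1343 (>1, arbitrage).

1.1343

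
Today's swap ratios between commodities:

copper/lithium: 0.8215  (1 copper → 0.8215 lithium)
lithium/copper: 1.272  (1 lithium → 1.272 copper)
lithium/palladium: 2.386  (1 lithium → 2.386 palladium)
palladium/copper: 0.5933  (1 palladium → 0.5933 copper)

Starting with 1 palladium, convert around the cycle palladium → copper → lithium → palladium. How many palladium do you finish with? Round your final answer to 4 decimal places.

1.1629

1 palladium × 0.5933 = 0.5933 copper
0.5933 copper × 0.8215 = 0.48739595 lithium
0.48739595 lithium × 2.386 = 1.1629267367 palladium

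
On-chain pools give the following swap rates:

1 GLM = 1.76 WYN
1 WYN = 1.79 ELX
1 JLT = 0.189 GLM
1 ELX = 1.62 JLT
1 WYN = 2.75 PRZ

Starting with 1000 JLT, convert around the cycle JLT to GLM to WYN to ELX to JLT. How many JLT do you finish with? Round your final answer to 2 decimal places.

964.59

1000 JLT × 0.189 = 189 GLM
189 GLM × 1.76 = 332.64 WYN
332.64 WYN × 1.79 = 595.4256 ELX
595.4256 ELX × 1.62 = 964.589472 JLT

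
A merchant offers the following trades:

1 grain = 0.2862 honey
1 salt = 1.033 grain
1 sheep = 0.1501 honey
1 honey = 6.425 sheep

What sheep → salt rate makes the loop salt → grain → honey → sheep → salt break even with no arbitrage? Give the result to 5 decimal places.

0.52645

Known legs of the cycle: 1.033 × 0.2862 × 6.425 = 1.899516555
For no arbitrage the full-cycle product must be 1, so the missing rate is 1 / 1.899516555 ≈ 0.5264497.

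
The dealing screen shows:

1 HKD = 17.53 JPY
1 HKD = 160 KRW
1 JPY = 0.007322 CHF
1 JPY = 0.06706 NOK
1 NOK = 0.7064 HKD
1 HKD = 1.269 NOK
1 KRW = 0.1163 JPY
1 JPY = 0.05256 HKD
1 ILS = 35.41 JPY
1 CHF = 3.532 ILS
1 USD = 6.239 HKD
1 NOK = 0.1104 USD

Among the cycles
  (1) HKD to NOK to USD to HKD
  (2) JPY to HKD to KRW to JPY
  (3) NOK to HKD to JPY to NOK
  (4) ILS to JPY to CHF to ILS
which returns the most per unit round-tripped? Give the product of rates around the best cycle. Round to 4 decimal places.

(1) 1.269 × 0.1104 × 6.239 = 0.87407
(2) 0.05256 × 160 × 0.1163 = 0.97804
(3) 0.7064 × 17.53 × 0.06706 = 0.83042
(4) 35.41 × 0.007322 × 3.532 = 0.91575
Highest is cycle (2) at 0.9780 (≤1, no arbitrage).

0.9780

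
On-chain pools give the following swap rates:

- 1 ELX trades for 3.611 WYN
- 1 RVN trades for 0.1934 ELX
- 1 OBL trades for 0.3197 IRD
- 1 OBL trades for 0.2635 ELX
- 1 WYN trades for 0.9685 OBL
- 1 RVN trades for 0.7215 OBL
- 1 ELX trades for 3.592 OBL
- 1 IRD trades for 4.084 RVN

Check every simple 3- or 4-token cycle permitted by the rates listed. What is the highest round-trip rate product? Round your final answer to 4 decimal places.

IRD→RVN→OBL→IRD: 4.084 × 0.7215 × 0.3197 = 0.94203
OBL→ELX→WYN→OBL: 0.2635 × 3.611 × 0.9685 = 0.92153
IRD→RVN→ELX→OBL→IRD: 4.084 × 0.1934 × 3.592 × 0.3197 = 0.90703
Maximum is IRD→RVN→OBL→IRD at 0.9420; no arbitrage — every cycle loses value.

0.9420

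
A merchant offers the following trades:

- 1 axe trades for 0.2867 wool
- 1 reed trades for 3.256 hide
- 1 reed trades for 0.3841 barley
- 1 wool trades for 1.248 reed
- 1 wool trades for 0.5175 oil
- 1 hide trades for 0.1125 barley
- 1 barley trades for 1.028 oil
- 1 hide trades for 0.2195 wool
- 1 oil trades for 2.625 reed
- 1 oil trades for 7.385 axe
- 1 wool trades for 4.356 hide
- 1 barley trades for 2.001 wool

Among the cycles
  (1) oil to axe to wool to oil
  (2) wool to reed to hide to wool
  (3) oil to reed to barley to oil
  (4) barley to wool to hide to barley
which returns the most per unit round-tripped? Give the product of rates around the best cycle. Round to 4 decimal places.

1.0957

(1) 7.385 × 0.2867 × 0.5175 = 1.09569
(2) 1.248 × 3.256 × 0.2195 = 0.89194
(3) 2.625 × 0.3841 × 1.028 = 1.03649
(4) 2.001 × 4.356 × 0.1125 = 0.98059
Highest is cycle (1) at 1.0957 (>1, arbitrage).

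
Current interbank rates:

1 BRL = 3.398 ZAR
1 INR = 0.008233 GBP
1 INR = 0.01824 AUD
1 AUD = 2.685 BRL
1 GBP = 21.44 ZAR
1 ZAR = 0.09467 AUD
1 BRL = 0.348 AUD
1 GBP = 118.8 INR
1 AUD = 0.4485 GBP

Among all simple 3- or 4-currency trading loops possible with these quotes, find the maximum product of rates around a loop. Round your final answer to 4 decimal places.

0.9719

GBP→INR→AUD→GBP: 118.8 × 0.01824 × 0.4485 = 0.97186
GBP→ZAR→AUD→GBP: 21.44 × 0.09467 × 0.4485 = 0.91033
BRL→ZAR→AUD→BRL: 3.398 × 0.09467 × 2.685 = 0.86373
Maximum is GBP→INR→AUD→GBP at 0.9719; no arbitrage — every cycle loses value.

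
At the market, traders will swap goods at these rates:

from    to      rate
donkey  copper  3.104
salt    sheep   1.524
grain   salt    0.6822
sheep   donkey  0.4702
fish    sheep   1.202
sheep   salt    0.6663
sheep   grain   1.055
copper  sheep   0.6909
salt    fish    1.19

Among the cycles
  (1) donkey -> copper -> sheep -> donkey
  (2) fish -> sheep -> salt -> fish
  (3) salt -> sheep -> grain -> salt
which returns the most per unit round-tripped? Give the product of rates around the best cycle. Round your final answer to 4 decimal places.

(1) 3.104 × 0.6909 × 0.4702 = 1.00837
(2) 1.202 × 0.6663 × 1.19 = 0.95306
(3) 1.524 × 1.055 × 0.6822 = 1.09685
Highest is cycle (3) at 1.0969 (>1, arbitrage).

1.0969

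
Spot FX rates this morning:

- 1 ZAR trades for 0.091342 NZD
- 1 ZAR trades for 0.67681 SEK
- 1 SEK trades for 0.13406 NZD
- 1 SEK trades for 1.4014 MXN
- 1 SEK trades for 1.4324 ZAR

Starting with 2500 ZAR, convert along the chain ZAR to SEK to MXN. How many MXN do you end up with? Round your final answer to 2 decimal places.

2371.20

2500 ZAR × 0.67681 = 1692.025 SEK
1692.025 SEK × 1.4014 = 2371.203835 MXN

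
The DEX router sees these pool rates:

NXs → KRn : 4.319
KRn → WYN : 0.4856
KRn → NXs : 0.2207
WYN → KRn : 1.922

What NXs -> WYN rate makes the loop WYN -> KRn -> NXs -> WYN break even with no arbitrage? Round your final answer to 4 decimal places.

2.3575

Known legs of the cycle: 1.922 × 0.2207 = 0.4241854
For no arbitrage the full-cycle product must be 1, so the missing rate is 1 / 0.4241854 ≈ 2.357460.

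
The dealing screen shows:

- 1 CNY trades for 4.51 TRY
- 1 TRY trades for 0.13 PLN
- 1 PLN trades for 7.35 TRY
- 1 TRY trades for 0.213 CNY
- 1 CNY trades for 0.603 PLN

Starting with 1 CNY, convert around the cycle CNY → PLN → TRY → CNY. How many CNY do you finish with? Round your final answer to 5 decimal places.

0.94403

1 CNY × 0.603 = 0.603 PLN
0.603 PLN × 7.35 = 4.43205 TRY
4.43205 TRY × 0.213 = 0.94402665 CNY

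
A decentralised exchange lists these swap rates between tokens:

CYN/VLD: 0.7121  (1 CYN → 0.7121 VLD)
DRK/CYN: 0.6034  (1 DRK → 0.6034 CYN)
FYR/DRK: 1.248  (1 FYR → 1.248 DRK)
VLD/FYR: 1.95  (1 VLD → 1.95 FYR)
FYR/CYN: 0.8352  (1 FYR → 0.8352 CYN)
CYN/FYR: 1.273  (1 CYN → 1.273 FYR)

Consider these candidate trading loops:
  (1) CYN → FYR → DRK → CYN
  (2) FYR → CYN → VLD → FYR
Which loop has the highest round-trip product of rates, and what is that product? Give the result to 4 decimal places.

(1) 1.273 × 1.248 × 0.6034 = 0.95862
(2) 0.8352 × 0.7121 × 1.95 = 1.15975
Highest is cycle (2) at 1.1598 (>1, arbitrage).

1.1598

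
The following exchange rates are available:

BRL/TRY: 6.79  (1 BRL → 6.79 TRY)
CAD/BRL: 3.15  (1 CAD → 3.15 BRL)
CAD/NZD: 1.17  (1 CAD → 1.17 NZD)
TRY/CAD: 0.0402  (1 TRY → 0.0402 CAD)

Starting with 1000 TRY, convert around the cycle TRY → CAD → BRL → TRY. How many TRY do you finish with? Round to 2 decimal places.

859.82

1000 TRY × 0.0402 = 40.2 CAD
40.2 CAD × 3.15 = 126.63 BRL
126.63 BRL × 6.79 = 859.8177 TRY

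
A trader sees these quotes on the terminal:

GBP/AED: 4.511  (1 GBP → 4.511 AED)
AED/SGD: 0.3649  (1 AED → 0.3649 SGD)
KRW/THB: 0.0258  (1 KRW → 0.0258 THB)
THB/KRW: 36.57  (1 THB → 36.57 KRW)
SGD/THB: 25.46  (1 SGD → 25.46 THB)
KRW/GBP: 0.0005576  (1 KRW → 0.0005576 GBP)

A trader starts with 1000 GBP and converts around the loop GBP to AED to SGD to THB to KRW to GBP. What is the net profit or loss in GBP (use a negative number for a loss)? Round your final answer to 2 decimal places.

-145.42

1000 GBP × 4.511 = 4511 AED
4511 AED × 0.3649 = 1646.0639 SGD
1646.0639 SGD × 25.46 = 41908.786894 THB
41908.786894 THB × 36.57 = 1532604.33671358 KRW
1532604.33671358 KRW × 0.0005576 = 854.580178151492208 GBP
Net change: 854.580178151492208 − 1000 = -145.419821848507792 GBP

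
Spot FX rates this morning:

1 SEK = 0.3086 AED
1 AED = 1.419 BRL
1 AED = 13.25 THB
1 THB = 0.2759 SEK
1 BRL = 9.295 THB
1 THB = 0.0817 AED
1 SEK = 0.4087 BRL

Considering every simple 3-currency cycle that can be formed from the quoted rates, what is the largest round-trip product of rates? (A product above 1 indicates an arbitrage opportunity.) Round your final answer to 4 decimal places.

SEK→AED→THB→SEK: 0.3086 × 13.25 × 0.2759 = 1.12814
BRL→THB→AED→BRL: 9.295 × 0.0817 × 1.419 = 1.07759
BRL→THB→SEK→BRL: 9.295 × 0.2759 × 0.4087 = 1.04811
Maximum is SEK→AED→THB→SEK at 1.1281; arbitrage exists.

1.1281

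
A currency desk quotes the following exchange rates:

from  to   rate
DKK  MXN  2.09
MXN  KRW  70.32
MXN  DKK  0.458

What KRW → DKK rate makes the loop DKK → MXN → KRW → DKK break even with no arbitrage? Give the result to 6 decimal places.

Known legs of the cycle: 2.09 × 70.32 = 146.9688
For no arbitrage the full-cycle product must be 1, so the missing rate is 1 / 146.9688 ≈ 0.00680417.

0.006804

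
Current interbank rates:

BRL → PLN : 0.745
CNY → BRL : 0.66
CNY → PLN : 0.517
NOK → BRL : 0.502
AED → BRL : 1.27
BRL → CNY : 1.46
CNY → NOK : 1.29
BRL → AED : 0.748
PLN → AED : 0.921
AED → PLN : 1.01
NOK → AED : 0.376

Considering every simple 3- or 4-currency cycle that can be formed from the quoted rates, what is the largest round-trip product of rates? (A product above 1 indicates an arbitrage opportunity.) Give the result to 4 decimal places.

0.9455

NOK→BRL→CNY→NOK: 0.502 × 1.46 × 1.29 = 0.94547
AED→BRL→CNY→NOK→AED: 1.27 × 1.46 × 1.29 × 0.376 = 0.89936
AED→BRL→CNY→PLN→AED: 1.27 × 1.46 × 0.517 × 0.921 = 0.88289
AED→BRL→PLN→AED: 1.27 × 0.745 × 0.921 = 0.87140
Maximum is NOK→BRL→CNY→NOK at 0.9455; no arbitrage — every cycle loses value.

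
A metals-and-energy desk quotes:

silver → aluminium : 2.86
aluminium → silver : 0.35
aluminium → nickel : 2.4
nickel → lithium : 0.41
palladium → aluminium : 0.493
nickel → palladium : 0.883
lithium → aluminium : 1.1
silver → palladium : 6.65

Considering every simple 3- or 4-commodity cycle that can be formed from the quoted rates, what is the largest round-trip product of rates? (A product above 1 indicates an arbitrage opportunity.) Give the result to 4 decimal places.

silver→palladium→aluminium→silver: 6.65 × 0.493 × 0.35 = 1.14746
nickel→lithium→aluminium→nickel: 0.41 × 1.1 × 2.4 = 1.08240
nickel→palladium→aluminium→nickel: 0.883 × 0.493 × 2.4 = 1.04477
Maximum is silver→palladium→aluminium→silver at 1.1475; arbitrage exists.

1.1475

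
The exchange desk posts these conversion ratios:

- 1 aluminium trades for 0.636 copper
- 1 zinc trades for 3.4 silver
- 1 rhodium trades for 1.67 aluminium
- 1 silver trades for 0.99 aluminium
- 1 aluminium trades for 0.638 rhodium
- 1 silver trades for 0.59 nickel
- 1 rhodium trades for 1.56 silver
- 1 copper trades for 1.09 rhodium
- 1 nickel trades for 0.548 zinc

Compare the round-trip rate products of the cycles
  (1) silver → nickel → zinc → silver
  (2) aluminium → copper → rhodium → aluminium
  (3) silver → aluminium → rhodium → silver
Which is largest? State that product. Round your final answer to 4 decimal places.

(1) 0.59 × 0.548 × 3.4 = 1.09929
(2) 0.636 × 1.09 × 1.67 = 1.15771
(3) 0.99 × 0.638 × 1.56 = 0.98533
Highest is cycle (2) at 1.1577 (>1, arbitrage).

1.1577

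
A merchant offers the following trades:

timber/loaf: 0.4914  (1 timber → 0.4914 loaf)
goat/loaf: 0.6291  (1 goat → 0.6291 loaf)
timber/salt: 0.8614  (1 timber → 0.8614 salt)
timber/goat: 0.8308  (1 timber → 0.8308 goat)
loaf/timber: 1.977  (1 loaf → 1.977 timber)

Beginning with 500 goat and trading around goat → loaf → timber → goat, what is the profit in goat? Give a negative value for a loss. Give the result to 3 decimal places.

16.646

500 goat × 0.6291 = 314.55 loaf
314.55 loaf × 1.977 = 621.86535 timber
621.86535 timber × 0.8308 = 516.64573278 goat
Net change: 516.64573278 − 500 = 16.64573278 goat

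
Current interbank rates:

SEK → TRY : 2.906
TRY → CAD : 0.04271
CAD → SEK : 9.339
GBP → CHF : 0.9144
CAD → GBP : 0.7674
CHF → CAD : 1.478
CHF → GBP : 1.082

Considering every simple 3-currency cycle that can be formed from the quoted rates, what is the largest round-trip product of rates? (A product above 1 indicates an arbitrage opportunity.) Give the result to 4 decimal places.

SEK→TRY→CAD→SEK: 2.906 × 0.04271 × 9.339 = 1.15911
GBP→CHF→CAD→GBP: 0.9144 × 1.478 × 0.7674 = 1.03713
Maximum is SEK→TRY→CAD→SEK at 1.1591; arbitrage exists.

1.1591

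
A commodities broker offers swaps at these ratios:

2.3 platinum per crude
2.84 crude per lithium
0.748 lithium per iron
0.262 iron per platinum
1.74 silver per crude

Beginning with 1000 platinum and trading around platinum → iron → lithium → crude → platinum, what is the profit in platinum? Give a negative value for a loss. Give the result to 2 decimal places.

1000 platinum × 0.262 = 262 iron
262 iron × 0.748 = 195.976 lithium
195.976 lithium × 2.84 = 556.57184 crude
556.57184 crude × 2.3 = 1280.115232 platinum
Net change: 1280.115232 − 1000 = 280.115232 platinum

280.12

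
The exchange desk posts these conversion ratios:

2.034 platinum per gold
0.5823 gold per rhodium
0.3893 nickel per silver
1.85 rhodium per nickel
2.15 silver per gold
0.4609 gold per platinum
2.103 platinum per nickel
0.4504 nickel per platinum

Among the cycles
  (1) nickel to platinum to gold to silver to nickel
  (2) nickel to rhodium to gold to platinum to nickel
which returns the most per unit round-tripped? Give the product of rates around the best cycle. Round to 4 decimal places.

0.9869

(1) 2.103 × 0.4609 × 2.15 × 0.3893 = 0.81128
(2) 1.85 × 0.5823 × 2.034 × 0.4504 = 0.98689
Highest is cycle (2) at 0.9869 (≤1, no arbitrage).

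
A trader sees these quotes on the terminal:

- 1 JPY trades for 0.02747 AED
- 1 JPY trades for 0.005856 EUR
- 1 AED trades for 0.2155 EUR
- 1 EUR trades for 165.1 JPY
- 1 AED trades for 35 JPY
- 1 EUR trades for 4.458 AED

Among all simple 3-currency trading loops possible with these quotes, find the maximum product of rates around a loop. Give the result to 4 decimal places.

JPY→AED→EUR→JPY: 0.02747 × 0.2155 × 165.1 = 0.97736
JPY→EUR→AED→JPY: 0.005856 × 4.458 × 35 = 0.91371
Maximum is JPY→AED→EUR→JPY at 0.9774; no arbitrage — every cycle loses value.

0.9774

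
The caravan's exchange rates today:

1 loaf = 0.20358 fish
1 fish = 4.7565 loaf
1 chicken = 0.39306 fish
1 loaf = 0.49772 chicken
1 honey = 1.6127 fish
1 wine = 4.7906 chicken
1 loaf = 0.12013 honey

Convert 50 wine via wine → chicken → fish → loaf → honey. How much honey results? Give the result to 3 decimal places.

50 wine × 4.7906 = 239.53 chicken
239.53 chicken × 0.39306 = 94.1496618 fish
94.1496618 fish × 4.7565 = 447.8228663517 loaf
447.8228663517 loaf × 0.12013 = 53.796960934829721 honey

53.797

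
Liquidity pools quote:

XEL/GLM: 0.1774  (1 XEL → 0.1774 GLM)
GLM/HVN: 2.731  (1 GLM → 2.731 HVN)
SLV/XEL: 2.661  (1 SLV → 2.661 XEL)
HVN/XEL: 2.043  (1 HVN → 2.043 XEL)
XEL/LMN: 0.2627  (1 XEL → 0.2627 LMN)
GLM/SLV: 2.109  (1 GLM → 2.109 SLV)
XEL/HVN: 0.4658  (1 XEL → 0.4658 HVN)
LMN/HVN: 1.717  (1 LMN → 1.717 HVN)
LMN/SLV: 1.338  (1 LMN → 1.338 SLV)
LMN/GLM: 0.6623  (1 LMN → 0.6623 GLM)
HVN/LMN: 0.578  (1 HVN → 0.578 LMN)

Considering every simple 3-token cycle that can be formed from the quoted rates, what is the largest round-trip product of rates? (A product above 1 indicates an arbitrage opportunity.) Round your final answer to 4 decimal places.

1.0455

GLM→HVN→LMN→GLM: 2.731 × 0.578 × 0.6623 = 1.04545
GLM→SLV→XEL→GLM: 2.109 × 2.661 × 0.1774 = 0.99558
GLM→HVN→XEL→GLM: 2.731 × 2.043 × 0.1774 = 0.98979
LMN→SLV→XEL→LMN: 1.338 × 2.661 × 0.2627 = 0.93532
LMN→HVN→XEL→LMN: 1.717 × 2.043 × 0.2627 = 0.92151
Maximum is GLM→HVN→LMN→GLM at 1.0455; arbitrage exists.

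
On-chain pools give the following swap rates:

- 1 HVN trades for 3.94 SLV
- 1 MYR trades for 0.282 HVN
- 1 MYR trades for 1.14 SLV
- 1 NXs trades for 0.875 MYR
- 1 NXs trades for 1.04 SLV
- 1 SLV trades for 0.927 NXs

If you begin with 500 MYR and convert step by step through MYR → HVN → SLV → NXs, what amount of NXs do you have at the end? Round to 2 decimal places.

514.99

500 MYR × 0.282 = 141 HVN
141 HVN × 3.94 = 555.54 SLV
555.54 SLV × 0.927 = 514.98558 NXs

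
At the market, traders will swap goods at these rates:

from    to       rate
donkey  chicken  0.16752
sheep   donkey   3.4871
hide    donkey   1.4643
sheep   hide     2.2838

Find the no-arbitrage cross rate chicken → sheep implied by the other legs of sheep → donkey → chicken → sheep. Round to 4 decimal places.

1.7119

Known legs of the cycle: 3.4871 × 0.16752 = 0.584158992
For no arbitrage the full-cycle product must be 1, so the missing rate is 1 / 0.584158992 ≈ 1.711863.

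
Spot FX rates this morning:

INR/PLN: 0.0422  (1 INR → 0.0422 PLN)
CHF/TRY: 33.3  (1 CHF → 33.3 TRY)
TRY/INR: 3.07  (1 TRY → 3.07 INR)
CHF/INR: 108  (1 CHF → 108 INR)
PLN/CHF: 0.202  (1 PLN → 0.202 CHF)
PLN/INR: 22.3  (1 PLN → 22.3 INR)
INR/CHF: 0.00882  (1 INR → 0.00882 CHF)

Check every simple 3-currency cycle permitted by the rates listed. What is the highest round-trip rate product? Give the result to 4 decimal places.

0.9206

PLN→CHF→INR→PLN: 0.202 × 108 × 0.0422 = 0.92064
INR→CHF→TRY→INR: 0.00882 × 33.3 × 3.07 = 0.90168
Maximum is PLN→CHF→INR→PLN at 0.9206; no arbitrage — every cycle loses value.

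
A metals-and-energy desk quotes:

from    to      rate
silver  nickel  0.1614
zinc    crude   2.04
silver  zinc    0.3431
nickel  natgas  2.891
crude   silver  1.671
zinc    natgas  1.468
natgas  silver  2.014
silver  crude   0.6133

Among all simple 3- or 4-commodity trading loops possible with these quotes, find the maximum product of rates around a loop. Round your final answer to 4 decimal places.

crude→silver→zinc→crude: 1.671 × 0.3431 × 2.04 = 1.16957
silver→zinc→natgas→silver: 0.3431 × 1.468 × 2.014 = 1.01439
silver→nickel→natgas→silver: 0.1614 × 2.891 × 2.014 = 0.93975
Maximum is crude→silver→zinc→crude at 1.1696; arbitrage exists.

1.1696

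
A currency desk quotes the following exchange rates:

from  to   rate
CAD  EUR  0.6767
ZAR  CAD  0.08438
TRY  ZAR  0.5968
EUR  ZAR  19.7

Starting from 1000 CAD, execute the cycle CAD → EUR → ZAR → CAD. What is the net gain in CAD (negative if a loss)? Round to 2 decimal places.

1000 CAD × 0.6767 = 676.7 EUR
676.7 EUR × 19.7 = 13330.99 ZAR
13330.99 ZAR × 0.08438 = 1124.8689362 CAD
Net change: 1124.8689362 − 1000 = 124.8689362 CAD

124.87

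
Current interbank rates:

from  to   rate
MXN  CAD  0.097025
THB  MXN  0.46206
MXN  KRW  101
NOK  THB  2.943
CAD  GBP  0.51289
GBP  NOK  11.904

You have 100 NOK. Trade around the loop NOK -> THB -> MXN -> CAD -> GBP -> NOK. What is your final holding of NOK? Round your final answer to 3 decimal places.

100 NOK × 2.943 = 294.3 THB
294.3 THB × 0.46206 = 135.984258 MXN
135.984258 MXN × 0.097025 = 13.19387263245 CAD
13.19387263245 CAD × 0.51289 = 6.7670053344572805 GBP
6.7670053344572805 GBP × 11.904 = 80.554431501379467072 NOK

80.554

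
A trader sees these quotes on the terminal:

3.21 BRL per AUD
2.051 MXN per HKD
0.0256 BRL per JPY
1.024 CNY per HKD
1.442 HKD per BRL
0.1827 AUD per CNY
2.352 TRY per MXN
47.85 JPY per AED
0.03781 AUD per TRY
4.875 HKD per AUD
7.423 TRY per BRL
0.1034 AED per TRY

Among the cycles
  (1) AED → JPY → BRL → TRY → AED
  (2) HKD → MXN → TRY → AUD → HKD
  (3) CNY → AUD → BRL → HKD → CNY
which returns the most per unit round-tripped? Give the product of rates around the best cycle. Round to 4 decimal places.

0.9402

(1) 47.85 × 0.0256 × 7.423 × 0.1034 = 0.94020
(2) 2.051 × 2.352 × 0.03781 × 4.875 = 0.88917
(3) 0.1827 × 3.21 × 1.442 × 1.024 = 0.86598
Highest is cycle (1) at 0.9402 (≤1, no arbitrage).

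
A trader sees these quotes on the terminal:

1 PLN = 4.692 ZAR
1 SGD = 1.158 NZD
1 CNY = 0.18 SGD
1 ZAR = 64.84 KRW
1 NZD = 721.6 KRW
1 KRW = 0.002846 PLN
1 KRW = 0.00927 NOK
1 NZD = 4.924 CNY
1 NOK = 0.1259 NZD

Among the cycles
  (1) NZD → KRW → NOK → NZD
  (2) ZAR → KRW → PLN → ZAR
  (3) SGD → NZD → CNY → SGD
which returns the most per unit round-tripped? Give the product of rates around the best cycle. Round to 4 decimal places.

1.0264

(1) 721.6 × 0.00927 × 0.1259 = 0.84217
(2) 64.84 × 0.002846 × 4.692 = 0.86584
(3) 1.158 × 4.924 × 0.18 = 1.02636
Highest is cycle (3) at 1.0264 (>1, arbitrage).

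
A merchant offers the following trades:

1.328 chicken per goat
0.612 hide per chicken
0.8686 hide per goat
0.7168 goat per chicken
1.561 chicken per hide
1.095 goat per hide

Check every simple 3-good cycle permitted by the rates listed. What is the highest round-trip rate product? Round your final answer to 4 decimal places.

0.9719

goat→hide→chicken→goat: 0.8686 × 1.561 × 0.7168 = 0.97190
goat→chicken→hide→goat: 1.328 × 0.612 × 1.095 = 0.88995
Maximum is goat→hide→chicken→goat at 0.9719; no arbitrage — every cycle loses value.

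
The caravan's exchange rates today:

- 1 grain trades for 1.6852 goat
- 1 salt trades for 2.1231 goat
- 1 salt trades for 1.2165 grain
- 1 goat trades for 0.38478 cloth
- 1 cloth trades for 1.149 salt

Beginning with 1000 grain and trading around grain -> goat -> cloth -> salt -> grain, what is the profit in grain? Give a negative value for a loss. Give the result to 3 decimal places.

1000 grain × 1.6852 = 1685.2 goat
1685.2 goat × 0.38478 = 648.431256 cloth
648.431256 cloth × 1.149 = 745.047513144 salt
745.047513144 salt × 1.2165 = 906.350299739676 grain
Net change: 906.350299739676 − 1000 = -93.649700260324 grain

-93.650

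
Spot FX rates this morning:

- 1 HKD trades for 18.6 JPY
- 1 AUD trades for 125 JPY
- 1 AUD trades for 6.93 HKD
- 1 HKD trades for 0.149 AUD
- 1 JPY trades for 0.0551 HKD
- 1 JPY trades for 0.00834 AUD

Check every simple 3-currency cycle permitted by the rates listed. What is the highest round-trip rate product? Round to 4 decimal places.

1.0750

AUD→HKD→JPY→AUD: 6.93 × 18.6 × 0.00834 = 1.07501
AUD→JPY→HKD→AUD: 125 × 0.0551 × 0.149 = 1.02624
Maximum is AUD→HKD→JPY→AUD at 1.0750; arbitrage exists.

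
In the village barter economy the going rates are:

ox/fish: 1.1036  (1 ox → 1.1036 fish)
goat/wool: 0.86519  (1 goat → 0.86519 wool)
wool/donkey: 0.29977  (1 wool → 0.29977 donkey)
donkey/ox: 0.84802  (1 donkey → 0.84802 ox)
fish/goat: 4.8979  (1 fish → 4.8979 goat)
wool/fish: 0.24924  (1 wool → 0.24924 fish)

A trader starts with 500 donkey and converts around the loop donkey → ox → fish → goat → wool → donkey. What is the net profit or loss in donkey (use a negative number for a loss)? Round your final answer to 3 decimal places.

94.425

500 donkey × 0.84802 = 424.01 ox
424.01 ox × 1.1036 = 467.937436 fish
467.937436 fish × 4.8979 = 2291.9107677844 goat
2291.9107677844 goat × 0.86519 = 1982.938277179385036 wool
1982.938277179385036 wool × 0.29977 = 594.42540735006425224172 donkey
Net change: 594.42540735006425224172 − 500 = 94.42540735006425224172 donkey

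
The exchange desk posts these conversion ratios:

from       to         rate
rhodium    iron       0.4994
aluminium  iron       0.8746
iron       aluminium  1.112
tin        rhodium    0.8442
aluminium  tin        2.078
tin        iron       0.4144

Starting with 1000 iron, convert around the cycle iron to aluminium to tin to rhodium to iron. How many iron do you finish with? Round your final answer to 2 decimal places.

974.19

1000 iron × 1.112 = 1112 aluminium
1112 aluminium × 2.078 = 2310.736 tin
2310.736 tin × 0.8442 = 1950.7233312 rhodium
1950.7233312 rhodium × 0.4994 = 974.19123160128 iron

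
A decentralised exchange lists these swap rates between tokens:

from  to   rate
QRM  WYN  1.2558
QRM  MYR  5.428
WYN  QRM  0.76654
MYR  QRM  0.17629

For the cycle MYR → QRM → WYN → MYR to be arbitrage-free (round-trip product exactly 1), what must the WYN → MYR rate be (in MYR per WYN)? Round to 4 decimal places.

4.5170

Known legs of the cycle: 0.17629 × 1.2558 = 0.221384982
For no arbitrage the full-cycle product must be 1, so the missing rate is 1 / 0.221384982 ≈ 4.517018.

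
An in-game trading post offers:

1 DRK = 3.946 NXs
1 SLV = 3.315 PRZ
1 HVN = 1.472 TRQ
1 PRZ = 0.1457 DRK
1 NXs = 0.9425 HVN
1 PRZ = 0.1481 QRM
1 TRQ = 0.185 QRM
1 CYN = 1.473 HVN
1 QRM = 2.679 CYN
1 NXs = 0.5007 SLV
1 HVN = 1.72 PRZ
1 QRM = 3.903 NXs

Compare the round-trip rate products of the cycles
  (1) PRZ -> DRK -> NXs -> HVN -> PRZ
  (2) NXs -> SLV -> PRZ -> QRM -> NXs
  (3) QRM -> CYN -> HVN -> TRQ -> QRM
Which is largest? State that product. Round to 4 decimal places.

1.0746

(1) 0.1457 × 3.946 × 0.9425 × 1.72 = 0.93202
(2) 0.5007 × 3.315 × 0.1481 × 3.903 = 0.95943
(3) 2.679 × 1.473 × 1.472 × 0.185 = 1.07462
Highest is cycle (3) at 1.0746 (>1, arbitrage).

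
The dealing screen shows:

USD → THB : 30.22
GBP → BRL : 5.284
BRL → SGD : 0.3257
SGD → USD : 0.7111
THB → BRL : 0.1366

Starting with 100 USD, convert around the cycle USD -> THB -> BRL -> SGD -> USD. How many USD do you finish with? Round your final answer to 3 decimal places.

100 USD × 30.22 = 3022 THB
3022 THB × 0.1366 = 412.8052 BRL
412.8052 BRL × 0.3257 = 134.45065364 SGD
134.45065364 SGD × 0.7111 = 95.607859803404 USD

95.608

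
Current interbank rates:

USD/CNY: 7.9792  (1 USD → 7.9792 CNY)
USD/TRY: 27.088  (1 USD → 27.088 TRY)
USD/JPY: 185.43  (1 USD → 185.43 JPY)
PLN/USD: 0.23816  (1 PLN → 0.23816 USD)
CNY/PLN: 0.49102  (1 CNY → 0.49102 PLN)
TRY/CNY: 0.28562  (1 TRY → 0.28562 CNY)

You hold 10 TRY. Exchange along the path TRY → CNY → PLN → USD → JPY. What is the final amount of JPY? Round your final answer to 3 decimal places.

10 TRY × 0.28562 = 2.8562 CNY
2.8562 CNY × 0.49102 = 1.402451324 PLN
1.402451324 PLN × 0.23816 = 0.33400780732384 USD
0.33400780732384 USD × 185.43 = 61.9350677120596512 JPY

61.935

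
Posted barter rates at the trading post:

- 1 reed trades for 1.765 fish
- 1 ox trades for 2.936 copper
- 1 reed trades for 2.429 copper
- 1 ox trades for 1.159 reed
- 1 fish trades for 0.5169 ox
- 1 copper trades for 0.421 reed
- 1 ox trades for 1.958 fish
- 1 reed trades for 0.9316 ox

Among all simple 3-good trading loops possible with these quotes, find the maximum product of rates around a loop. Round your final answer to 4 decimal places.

reed→ox→copper→reed: 0.9316 × 2.936 × 0.421 = 1.15151
reed→fish→ox→reed: 1.765 × 0.5169 × 1.159 = 1.05739
Maximum is reed→ox→copper→reed at 1.1515; arbitrage exists.

1.1515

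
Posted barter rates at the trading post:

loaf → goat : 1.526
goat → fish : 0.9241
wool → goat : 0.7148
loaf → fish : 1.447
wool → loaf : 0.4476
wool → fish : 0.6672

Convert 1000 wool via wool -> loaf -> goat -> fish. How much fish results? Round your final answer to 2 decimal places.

631.20

1000 wool × 0.4476 = 447.6 loaf
447.6 loaf × 1.526 = 683.0376 goat
683.0376 goat × 0.9241 = 631.19504616 fish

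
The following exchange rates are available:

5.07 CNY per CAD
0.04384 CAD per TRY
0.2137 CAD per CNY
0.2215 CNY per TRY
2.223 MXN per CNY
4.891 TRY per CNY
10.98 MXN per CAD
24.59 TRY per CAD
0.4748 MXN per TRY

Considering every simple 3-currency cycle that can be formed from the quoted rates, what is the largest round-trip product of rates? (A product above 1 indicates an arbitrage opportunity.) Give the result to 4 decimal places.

CAD→TRY→CNY→CAD: 24.59 × 0.2215 × 0.2137 = 1.16396
CAD→CNY→TRY→CAD: 5.07 × 4.891 × 0.04384 = 1.08712
Maximum is CAD→TRY→CNY→CAD at 1.1640; arbitrage exists.

1.1640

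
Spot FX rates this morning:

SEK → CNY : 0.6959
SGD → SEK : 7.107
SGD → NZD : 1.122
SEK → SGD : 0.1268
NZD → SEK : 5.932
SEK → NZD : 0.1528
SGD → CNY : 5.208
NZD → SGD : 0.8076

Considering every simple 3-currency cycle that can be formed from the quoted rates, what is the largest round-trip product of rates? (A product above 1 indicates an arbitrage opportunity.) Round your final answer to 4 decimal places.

NZD→SGD→SEK→NZD: 0.8076 × 7.107 × 0.1528 = 0.87701
NZD→SEK→SGD→NZD: 5.932 × 0.1268 × 1.122 = 0.84394
Maximum is NZD→SGD→SEK→NZD at 0.8770; no arbitrage — every cycle loses value.

0.8770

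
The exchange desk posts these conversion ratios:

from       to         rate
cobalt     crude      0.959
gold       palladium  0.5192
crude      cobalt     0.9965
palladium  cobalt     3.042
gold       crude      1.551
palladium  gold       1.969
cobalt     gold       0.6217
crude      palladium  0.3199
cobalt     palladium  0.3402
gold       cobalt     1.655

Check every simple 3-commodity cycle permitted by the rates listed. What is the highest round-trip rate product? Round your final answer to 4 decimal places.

cobalt→palladium→gold→cobalt: 0.3402 × 1.969 × 1.655 = 1.10861
cobalt→gold→palladium→cobalt: 0.6217 × 0.5192 × 3.042 = 0.98192
gold→crude→palladium→gold: 1.551 × 0.3199 × 1.969 = 0.97695
cobalt→gold→crude→cobalt: 0.6217 × 1.551 × 0.9965 = 0.96088
cobalt→crude→palladium→cobalt: 0.959 × 0.3199 × 3.042 = 0.93324
Maximum is cobalt→palladium→gold→cobalt at 1.1086; arbitrage exists.

1.1086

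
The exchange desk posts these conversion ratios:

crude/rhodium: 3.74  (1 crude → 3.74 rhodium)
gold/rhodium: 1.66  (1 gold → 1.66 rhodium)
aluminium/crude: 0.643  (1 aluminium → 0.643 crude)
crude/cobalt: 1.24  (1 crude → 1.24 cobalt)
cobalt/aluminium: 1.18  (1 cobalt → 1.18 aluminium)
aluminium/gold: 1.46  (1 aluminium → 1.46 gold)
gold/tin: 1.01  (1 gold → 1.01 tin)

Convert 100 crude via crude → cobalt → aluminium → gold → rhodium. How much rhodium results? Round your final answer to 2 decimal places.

354.62

100 crude × 1.24 = 124 cobalt
124 cobalt × 1.18 = 146.32 aluminium
146.32 aluminium × 1.46 = 213.6272 gold
213.6272 gold × 1.66 = 354.621152 rhodium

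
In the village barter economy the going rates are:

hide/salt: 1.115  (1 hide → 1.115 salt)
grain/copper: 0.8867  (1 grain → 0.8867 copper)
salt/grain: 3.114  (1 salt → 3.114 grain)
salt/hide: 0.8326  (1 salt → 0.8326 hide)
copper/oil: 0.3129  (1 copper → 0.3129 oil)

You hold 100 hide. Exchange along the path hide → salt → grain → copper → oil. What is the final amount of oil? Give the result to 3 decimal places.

96.333

100 hide × 1.115 = 111.5 salt
111.5 salt × 3.114 = 347.211 grain
347.211 grain × 0.8867 = 307.8719937 copper
307.8719937 copper × 0.3129 = 96.33314682873 oil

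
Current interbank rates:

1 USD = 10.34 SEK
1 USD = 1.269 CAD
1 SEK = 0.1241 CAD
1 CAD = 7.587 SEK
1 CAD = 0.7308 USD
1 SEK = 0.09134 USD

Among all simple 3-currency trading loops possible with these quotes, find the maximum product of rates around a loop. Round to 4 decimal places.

USD→SEK→CAD→USD: 10.34 × 0.1241 × 0.7308 = 0.93776
USD→CAD→SEK→USD: 1.269 × 7.587 × 0.09134 = 0.87941
Maximum is USD→SEK→CAD→USD at 0.9378; no arbitrage — every cycle loses value.

0.9378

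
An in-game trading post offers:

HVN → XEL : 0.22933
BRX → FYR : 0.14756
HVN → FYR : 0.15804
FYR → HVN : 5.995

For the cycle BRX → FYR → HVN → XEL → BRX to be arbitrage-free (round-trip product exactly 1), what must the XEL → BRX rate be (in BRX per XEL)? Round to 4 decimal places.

4.9293

Known legs of the cycle: 0.14756 × 5.995 × 0.22933 = 0.202870409126
For no arbitrage the full-cycle product must be 1, so the missing rate is 1 / 0.202870409126 ≈ 4.929255.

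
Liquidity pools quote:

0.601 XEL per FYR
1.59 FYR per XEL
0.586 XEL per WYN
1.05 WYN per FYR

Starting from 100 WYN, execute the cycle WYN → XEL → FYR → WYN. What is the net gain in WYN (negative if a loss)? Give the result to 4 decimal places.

100 WYN × 0.586 = 58.6 XEL
58.6 XEL × 1.59 = 93.174 FYR
93.174 FYR × 1.05 = 97.8327 WYN
Net change: 97.8327 − 100 = -2.1673 WYN

-2.1673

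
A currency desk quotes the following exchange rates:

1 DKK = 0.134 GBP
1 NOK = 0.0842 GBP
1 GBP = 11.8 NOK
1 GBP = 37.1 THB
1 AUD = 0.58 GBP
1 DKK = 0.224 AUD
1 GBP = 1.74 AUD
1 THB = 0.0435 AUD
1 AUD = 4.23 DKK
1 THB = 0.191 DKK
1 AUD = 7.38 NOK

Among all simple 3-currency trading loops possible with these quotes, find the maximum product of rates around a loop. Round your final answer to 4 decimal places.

NOK→GBP→AUD→NOK: 0.0842 × 1.74 × 7.38 = 1.08123
DKK→GBP→AUD→DKK: 0.134 × 1.74 × 4.23 = 0.98627
THB→DKK→GBP→THB: 0.191 × 0.134 × 37.1 = 0.94954
THB→AUD→GBP→THB: 0.0435 × 0.58 × 37.1 = 0.93603
Maximum is NOK→GBP→AUD→NOK at 1.0812; arbitrage exists.

1.0812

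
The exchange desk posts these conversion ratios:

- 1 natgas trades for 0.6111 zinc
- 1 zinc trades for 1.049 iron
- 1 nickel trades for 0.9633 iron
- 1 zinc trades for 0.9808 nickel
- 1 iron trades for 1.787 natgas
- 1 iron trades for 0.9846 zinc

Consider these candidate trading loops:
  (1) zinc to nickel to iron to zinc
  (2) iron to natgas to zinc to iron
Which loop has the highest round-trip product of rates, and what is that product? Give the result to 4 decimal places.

(1) 0.9808 × 0.9633 × 0.9846 = 0.93025
(2) 1.787 × 0.6111 × 1.049 = 1.14555
Highest is cycle (2) at 1.1455 (>1, arbitrage).

1.1455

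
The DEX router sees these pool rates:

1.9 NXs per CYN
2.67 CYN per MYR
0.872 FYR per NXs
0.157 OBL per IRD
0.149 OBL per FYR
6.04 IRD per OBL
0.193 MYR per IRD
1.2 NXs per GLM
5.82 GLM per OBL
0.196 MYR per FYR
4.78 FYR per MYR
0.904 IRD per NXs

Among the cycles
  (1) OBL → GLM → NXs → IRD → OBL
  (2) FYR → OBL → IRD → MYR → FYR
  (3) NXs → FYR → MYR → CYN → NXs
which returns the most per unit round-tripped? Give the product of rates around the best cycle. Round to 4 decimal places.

(1) 5.82 × 1.2 × 0.904 × 0.157 = 0.99123
(2) 0.149 × 6.04 × 0.193 × 4.78 = 0.83025
(3) 0.872 × 0.196 × 2.67 × 1.9 = 0.86704
Highest is cycle (1) at 0.9912 (≤1, no arbitrage).

0.9912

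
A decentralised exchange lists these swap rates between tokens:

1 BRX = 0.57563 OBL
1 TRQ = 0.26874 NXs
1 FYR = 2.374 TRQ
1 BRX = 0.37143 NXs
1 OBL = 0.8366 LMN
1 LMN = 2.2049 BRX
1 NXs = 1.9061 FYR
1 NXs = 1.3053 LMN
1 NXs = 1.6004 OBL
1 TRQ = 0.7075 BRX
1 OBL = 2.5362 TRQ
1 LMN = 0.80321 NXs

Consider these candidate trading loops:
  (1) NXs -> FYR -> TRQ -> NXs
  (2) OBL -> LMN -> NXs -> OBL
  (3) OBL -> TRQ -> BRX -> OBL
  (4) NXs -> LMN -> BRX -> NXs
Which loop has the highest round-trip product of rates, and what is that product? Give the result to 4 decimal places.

(1) 1.9061 × 2.374 × 0.26874 = 1.21607
(2) 0.8366 × 0.80321 × 1.6004 = 1.07541
(3) 2.5362 × 0.7075 × 0.57563 = 1.03289
(4) 1.3053 × 2.2049 × 0.37143 = 1.06900
Highest is cycle (1) at 1.2161 (>1, arbitrage).

1.2161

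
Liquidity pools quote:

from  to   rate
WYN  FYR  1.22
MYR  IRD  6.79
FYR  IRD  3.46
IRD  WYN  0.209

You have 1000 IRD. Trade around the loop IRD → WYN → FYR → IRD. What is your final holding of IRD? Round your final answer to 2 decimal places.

882.23

1000 IRD × 0.209 = 209 WYN
209 WYN × 1.22 = 254.98 FYR
254.98 FYR × 3.46 = 882.2308 IRD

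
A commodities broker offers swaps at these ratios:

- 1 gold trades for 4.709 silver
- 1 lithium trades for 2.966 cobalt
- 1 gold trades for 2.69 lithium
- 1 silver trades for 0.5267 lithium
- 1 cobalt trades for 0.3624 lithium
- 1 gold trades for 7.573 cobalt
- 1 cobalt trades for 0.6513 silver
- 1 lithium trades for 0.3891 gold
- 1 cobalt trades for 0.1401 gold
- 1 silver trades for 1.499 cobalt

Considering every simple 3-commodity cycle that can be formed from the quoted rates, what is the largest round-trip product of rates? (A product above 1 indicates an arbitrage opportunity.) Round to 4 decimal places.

cobalt→gold→lithium→cobalt: 0.1401 × 2.69 × 2.966 = 1.11779
cobalt→lithium→gold→cobalt: 0.3624 × 0.3891 × 7.573 = 1.06787
silver→lithium→cobalt→silver: 0.5267 × 2.966 × 0.6513 = 1.01746
silver→cobalt→gold→silver: 1.499 × 0.1401 × 4.709 = 0.98894
silver→lithium→gold→silver: 0.5267 × 0.3891 × 4.709 = 0.96506
Maximum is cobalt→gold→lithium→cobalt at 1.1178; arbitrage exists.

1.1178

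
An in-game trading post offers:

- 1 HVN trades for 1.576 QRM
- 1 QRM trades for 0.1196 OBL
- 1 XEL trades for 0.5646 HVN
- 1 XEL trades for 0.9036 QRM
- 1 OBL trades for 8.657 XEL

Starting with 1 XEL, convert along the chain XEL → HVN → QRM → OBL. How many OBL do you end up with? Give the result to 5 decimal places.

0.10642

1 XEL × 0.5646 = 0.5646 HVN
0.5646 HVN × 1.576 = 0.8898096 QRM
0.8898096 QRM × 0.1196 = 0.10642122816 OBL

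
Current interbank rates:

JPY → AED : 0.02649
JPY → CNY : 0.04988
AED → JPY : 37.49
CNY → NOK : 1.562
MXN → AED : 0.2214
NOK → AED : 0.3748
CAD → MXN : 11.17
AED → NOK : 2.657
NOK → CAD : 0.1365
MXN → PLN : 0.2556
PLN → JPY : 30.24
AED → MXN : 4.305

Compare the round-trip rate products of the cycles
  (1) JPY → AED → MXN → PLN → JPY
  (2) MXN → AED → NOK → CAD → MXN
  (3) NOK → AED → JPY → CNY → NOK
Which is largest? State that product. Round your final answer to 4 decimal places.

1.0948

(1) 0.02649 × 4.305 × 0.2556 × 30.24 = 0.88145
(2) 0.2214 × 2.657 × 0.1365 × 11.17 = 0.89692
(3) 0.3748 × 37.49 × 0.04988 × 1.562 = 1.09477
Highest is cycle (3) at 1.0948 (>1, arbitrage).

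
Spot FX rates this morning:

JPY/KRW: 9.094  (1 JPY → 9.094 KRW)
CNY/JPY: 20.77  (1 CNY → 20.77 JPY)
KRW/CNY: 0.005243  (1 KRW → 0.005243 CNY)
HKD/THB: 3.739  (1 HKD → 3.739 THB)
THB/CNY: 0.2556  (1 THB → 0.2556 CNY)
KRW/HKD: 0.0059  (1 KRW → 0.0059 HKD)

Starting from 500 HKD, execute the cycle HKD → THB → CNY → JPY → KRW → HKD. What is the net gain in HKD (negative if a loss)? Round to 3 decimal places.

32.512

500 HKD × 3.739 = 1869.5 THB
1869.5 THB × 0.2556 = 477.8442 CNY
477.8442 CNY × 20.77 = 9924.824034 JPY
9924.824034 JPY × 9.094 = 90256.349765196 KRW
90256.349765196 KRW × 0.0059 = 532.5124636146564 HKD
Net change: 532.5124636146564 − 500 = 32.5124636146564 HKD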